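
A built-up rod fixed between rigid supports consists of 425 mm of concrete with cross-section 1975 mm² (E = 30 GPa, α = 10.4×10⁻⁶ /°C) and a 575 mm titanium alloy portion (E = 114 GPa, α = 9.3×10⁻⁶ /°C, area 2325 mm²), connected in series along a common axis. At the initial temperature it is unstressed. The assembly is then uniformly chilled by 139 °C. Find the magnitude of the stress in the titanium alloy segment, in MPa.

With the walls removed the bar would change length by δ_free = Σ αᵢΔT Lᵢ = 10.4×10⁻⁶×139×425 + 9.3×10⁻⁶×139×575 = 1.358 mm.
Since the ends are fixed, an axial force P builds up, equal in every segment, with P · Σ Lᵢ/(AᵢEᵢ) = δ_free.
Σ Lᵢ/(AᵢEᵢ) = 425/(1975×30×10³) + 575/(2325×114×10³) = 9.342×10⁻⁶ mm/N.
P = 1.358 / 9.342×10⁻⁶ = 145300 N = 145.3 kN, tensile.
σ_{titanium alloy} = P / A = 145300 / 2325 = 62.51 MPa.

σ ≈ 62.5 MPa (tensile)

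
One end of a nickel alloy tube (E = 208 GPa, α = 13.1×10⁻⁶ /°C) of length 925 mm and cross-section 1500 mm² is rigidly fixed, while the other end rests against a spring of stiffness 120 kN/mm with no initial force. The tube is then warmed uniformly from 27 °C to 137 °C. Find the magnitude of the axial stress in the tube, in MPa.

σ ≈ 78.7 MPa (compressive)

If the spring were absent the tube would lengthen by αΔT L = 13.1×10⁻⁶ × 110 × 925 = 1.333 mm.
With a force P in the spring, the elastic change of the tube is PL/(AE) and that of the spring is P/k; compatibility requires their sum to equal δ_free.
P [ L/(AE) + 1/k ] = δ_free → P [ 925/(1500×208×10³) + 1/(120×10³) ] = 1.333.
P = 1.333 / 1.13×10⁻⁵ = 118000 N.
σ = P/A = 118000/1500 = 78.65 MPa.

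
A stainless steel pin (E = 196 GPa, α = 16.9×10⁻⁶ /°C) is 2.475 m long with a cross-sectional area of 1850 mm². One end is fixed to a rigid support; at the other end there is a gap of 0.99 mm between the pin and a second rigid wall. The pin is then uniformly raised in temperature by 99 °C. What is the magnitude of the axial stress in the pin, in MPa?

Unrestrained expansion: δ_free = αΔT L = 16.9×10⁻⁶ × 99 × 2475 = 4.141 mm.
After closing the 0.99 mm clearance, 4.141 − 0.99 = 3.151 mm of expansion remains to be suppressed by the wall.
That suppressed elongation corresponds to σ = E·Δ/L = 196×10³ × 3.151/2475 = 249.5 MPa.

σ ≈ 250 MPa (compressive)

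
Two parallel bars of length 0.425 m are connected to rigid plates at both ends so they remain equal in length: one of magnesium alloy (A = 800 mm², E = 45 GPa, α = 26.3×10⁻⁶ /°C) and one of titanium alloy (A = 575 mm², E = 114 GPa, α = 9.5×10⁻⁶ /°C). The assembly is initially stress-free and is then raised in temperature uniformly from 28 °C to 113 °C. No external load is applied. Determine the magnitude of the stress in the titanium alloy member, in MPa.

σ ≈ 57.7 MPa (tensile)

Equilibrium of a rigid end plate with no external load gives equal and opposite internal forces ±P in the two members. Since α_{magnesium alloy} > α_{titanium alloy}, heating drives the magnesium alloy into compression and the titanium alloy into tension.
Equating the net (thermal + elastic) strains gives |α₁ − α₂|·ΔT = P·[1/(A₁E₁) + 1/(A₂E₂)].
|α₁ − α₂|·ΔT = 16.8×10⁻⁶ × 85 = 0.001428.
1/(A₁E₁) + 1/(A₂E₂) = 1/(800×45×10³) + 1/(575×114×10³) = 4.303×10⁻⁸ N⁻¹.
So P = 0.001428 / 4.303×10⁻⁸ = 33.18 kN.
σ_{titanium alloy} = P/A₂ = 33180/575 = 57.71 MPa, tensile.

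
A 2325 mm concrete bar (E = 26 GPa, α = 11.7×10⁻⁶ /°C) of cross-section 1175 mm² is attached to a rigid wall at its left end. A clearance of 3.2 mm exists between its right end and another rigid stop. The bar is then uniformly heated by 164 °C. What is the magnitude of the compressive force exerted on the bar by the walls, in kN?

Unrestrained expansion: δ_free = αΔT L = 11.7×10⁻⁶ × 164 × 2325 = 4.461 mm.
The gap closes (δ_free > 3.2 mm) and the wall then resists a further 4.461 − 3.2 = 1.261 mm of expansion.
Compatibility: PL/(AE) = 1.261 mm, so σ = P/A = E × (1.261/2325) = 14.1 MPa.
Force on the wall = σA = 14.1 × 1175 mm² = 16.57 kN.

P ≈ 16.6 kN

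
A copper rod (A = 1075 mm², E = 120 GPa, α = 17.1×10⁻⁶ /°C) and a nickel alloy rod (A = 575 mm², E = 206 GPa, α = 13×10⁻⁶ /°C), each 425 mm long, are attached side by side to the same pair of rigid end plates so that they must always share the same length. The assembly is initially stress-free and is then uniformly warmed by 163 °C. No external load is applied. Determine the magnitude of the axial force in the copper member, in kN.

The copper has the larger α, so on heating it would change length more than the nickel alloy if both were free. The rigid plates force a common final length, so the copper is put into compression and the nickel alloy into tension, with equal and opposite forces P (no external load).
Setting the final lengths equal and cancelling L: (α₁ − α₂)ΔT = P/(A₁E₁) + P/(A₂E₂).
|α₁ − α₂|·ΔT = 4.1×10⁻⁶ × 163 = 0.0006683.
1/(A₁E₁) + 1/(A₂E₂) = 1/(1075×120×10³) + 1/(575×206×10³) = 1.619×10⁻⁸ N⁻¹.
So P = 0.0006683 / 1.619×10⁻⁸ = 41.27 kN.

P ≈ 41.3 kN (compressive in the copper)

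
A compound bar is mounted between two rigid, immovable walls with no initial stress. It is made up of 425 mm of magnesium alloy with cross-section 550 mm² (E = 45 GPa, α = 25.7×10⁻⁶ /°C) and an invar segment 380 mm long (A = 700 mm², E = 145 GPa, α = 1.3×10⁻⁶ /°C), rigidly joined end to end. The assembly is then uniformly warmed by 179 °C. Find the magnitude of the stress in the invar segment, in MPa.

σ ≈ 140 MPa (compressive)

If the supports were absent, the total length change would be Σ αᵢΔT Lᵢ = 25.7×10⁻⁶×179×425 + 1.3×10⁻⁶×179×380 = 2.044 mm.
Since the ends are fixed, an axial force P builds up, equal in every segment, with P · Σ Lᵢ/(AᵢEᵢ) = δ_free.
Σ Lᵢ/(AᵢEᵢ) = 425/(550×45×10³) + 380/(700×145×10³) = 2.092×10⁻⁵ mm/N.
Hence P = δ_free / Σ(L/AE) = 2.044/2.092×10⁻⁵ = 97.7 kN (compressive).
σ_{invar} = P / A = 97700 / 700 = 139.6 MPa.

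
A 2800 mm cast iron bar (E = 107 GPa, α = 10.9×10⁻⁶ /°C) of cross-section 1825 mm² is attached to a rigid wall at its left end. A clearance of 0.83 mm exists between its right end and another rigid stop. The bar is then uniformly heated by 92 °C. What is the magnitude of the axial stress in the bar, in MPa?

σ ≈ 75.6 MPa (compressive)

If the wall were absent the bar would grow by αΔT L = 10.9×10⁻⁶ × 92 × 2800 = 2.808 mm.
The gap closes (δ_free > 0.83 mm) and the wall then resists a further 2.808 − 0.83 = 1.978 mm of expansion.
Compatibility: PL/(AE) = 1.978 mm, so σ = P/A = E × (1.978/2800) = 75.58 MPa.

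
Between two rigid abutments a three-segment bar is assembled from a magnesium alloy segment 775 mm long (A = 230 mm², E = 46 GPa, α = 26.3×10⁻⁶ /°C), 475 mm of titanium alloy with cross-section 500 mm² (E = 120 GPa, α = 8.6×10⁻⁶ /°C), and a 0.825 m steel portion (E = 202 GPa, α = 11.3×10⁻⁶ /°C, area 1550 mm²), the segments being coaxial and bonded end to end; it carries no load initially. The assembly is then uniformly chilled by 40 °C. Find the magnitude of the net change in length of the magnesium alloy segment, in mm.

If the supports were absent, the total length change would be Σ αᵢΔT Lᵢ = 26.3×10⁻⁶×40×775 + 8.6×10⁻⁶×40×475 + 11.3×10⁻⁶×40×825 = 1.352 mm.
The rigid supports impose zero overall length change; the single axial force P common to all segments must satisfy P Σ Lᵢ/(AᵢEᵢ) = δ_free.
Σ Lᵢ/(AᵢEᵢ) = 775/(230×46×10³) + 475/(500×120×10³) + 825/(1550×202×10³) = 8.38×10⁻⁵ mm/N.
So P = 1.352 / 8.38×10⁻⁵ = 16.13 kN, tensile.
For the magnesium alloy segment, free thermal change = 26.3×10⁻⁶×40×775 = 0.8153 mm and elastic change from P = 16130×775/(230×46×10³) = 1.181 mm; these oppose, so the net change is 0.366 mm (segment lengthens).

|ΔL| ≈ 0.366 mm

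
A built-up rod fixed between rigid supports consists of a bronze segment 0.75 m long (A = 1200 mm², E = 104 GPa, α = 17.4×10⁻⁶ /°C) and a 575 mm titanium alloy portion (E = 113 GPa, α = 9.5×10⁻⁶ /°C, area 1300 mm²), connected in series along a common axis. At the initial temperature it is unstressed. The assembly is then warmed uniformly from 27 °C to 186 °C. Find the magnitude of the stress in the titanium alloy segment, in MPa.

Free thermal expansion of the whole bar: Σ αᵢΔT Lᵢ = 17.4×10⁻⁶×159×750 + 9.5×10⁻⁶×159×575 = 2.943 mm.
The rigid supports impose zero overall length change; the single axial force P common to all segments must satisfy P Σ Lᵢ/(AᵢEᵢ) = δ_free.
Σ Lᵢ/(AᵢEᵢ) = 750/(1200×104×10³) + 575/(1300×113×10³) = 9.924×10⁻⁶ mm/N.
Hence P = δ_free / Σ(L/AE) = 2.943/9.924×10⁻⁶ = 296.6 kN (compressive).
σ_{titanium alloy} = P / A = 296600 / 1300 = 228.2 MPa.

σ ≈ 228 MPa (compressive)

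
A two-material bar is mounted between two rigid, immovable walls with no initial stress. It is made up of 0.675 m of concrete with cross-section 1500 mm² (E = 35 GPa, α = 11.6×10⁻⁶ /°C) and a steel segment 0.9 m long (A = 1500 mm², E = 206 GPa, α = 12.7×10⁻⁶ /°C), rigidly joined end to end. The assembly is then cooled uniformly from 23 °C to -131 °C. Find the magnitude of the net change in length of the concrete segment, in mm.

With the walls removed the bar would change length by δ_free = Σ αᵢΔT Lᵢ = 11.6×10⁻⁶×154×675 + 12.7×10⁻⁶×154×900 = 2.966 mm.
Since the ends are fixed, an axial force P builds up, equal in every segment, with P · Σ Lᵢ/(AᵢEᵢ) = δ_free.
The series flexibility is Σ Lᵢ/(AᵢEᵢ) = 675/(1500×35×10³) + 900/(1500×206×10³) = 1.577×10⁻⁵ mm/N.
Hence P = δ_free / Σ(L/AE) = 2.966/1.577×10⁻⁵ = 188.1 kN (tensile).
For the concrete segment, free thermal change = 11.6×10⁻⁶×154×675 = 1.206 mm and elastic change from P = 188100×675/(1500×35×10³) = 2.418 mm; these oppose, so the net change is 1.21 mm (segment lengthens).

|ΔL| ≈ 1.21 mm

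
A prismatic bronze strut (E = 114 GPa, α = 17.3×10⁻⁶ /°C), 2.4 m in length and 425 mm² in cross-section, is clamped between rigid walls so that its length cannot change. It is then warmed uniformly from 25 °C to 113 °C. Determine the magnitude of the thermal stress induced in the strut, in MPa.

σ ≈ 174 MPa (compressive)

With length fixed, the mechanical strain must cancel the thermal strain αΔT = 17.3×10⁻⁶ × 88 = 1522.4×10⁻⁶.
The stress required to suppress this strain is σ = Eε = 114×10³ × 1522.4×10⁻⁶ = 173.6 MPa, compressive since the strut is trying to expand.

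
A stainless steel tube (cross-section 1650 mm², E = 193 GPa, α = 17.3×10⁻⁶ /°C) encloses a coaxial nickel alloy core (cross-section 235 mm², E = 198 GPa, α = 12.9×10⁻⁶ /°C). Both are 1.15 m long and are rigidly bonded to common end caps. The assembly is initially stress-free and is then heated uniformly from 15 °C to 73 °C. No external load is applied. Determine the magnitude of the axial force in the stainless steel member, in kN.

The stainless steel has the larger α, so on heating it would change length more than the nickel alloy if both were free. The rigid plates force a common final length, so the stainless steel is put into compression and the nickel alloy into tension, with equal and opposite forces P (no external load).
Setting the final lengths equal and cancelling L: (α₁ − α₂)ΔT = P/(A₁E₁) + P/(A₂E₂).
|α₁ − α₂|·ΔT = 4.4×10⁻⁶ × 58 = 0.0002552.
1/(A₁E₁) + 1/(A₂E₂) = 1/(1650×193×10³) + 1/(235×198×10³) = 2.463×10⁻⁸ N⁻¹.
P = 0.0002552 / 2.463×10⁻⁸ = 10360 N = 10.36 kN.

P ≈ 10.4 kN (compressive in the stainless steel)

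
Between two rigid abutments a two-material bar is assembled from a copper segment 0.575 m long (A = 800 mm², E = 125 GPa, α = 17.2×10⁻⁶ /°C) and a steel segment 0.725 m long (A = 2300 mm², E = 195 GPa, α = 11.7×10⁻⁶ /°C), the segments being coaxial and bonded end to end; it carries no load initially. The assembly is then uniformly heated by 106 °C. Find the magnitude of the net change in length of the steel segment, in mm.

If the supports were absent, the total length change would be Σ αᵢΔT Lᵢ = 17.2×10⁻⁶×106×575 + 11.7×10⁻⁶×106×725 = 1.947 mm.
The walls prevent any net length change, so an axial force P (same in every segment) develops. Compatibility: P · Σ Lᵢ/(AᵢEᵢ) = δ_free.
Σ Lᵢ/(AᵢEᵢ) = 575/(800×125×10³) + 725/(2300×195×10³) = 7.366×10⁻⁶ mm/N.
So P = 1.947 / 7.366×10⁻⁶ = 264.4 kN, compressive.
For the steel segment, free thermal change = 11.7×10⁻⁶×106×725 = 0.8991 mm and elastic change from P = 264400×725/(2300×195×10³) = 0.4274 mm; these oppose, so the net change is 0.472 mm (segment lengthens).

|ΔL| ≈ 0.472 mm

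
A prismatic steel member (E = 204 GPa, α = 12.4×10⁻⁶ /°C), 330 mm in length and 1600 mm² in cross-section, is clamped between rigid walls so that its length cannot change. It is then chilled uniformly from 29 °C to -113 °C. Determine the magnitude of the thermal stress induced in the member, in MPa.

The supports are rigid, so the total axial strain is zero. The restrained thermal strain is ε = αΔT = 12.4×10⁻⁶ × 142 = 1760.8×10⁻⁶.
σ = EαΔT = 204×10³ × 12.4×10⁻⁶ × 142 = 359.2 MPa (tensile; the member is trying to contract).

σ ≈ 359 MPa (tensile)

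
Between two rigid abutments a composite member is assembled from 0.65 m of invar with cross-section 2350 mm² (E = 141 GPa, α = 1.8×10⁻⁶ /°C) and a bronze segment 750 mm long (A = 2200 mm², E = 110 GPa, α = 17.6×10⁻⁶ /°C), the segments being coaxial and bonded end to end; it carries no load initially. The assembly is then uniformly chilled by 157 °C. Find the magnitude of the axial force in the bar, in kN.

P ≈ 446 kN (tensile)

If the supports were absent, the total length change would be Σ αᵢΔT Lᵢ = 1.8×10⁻⁶×157×650 + 17.6×10⁻⁶×157×750 = 2.256 mm.
Since the ends are fixed, an axial force P builds up, equal in every segment, with P · Σ Lᵢ/(AᵢEᵢ) = δ_free.
The series flexibility is Σ Lᵢ/(AᵢEᵢ) = 650/(2350×141×10³) + 750/(2200×110×10³) = 5.061×10⁻⁶ mm/N.
P = 2.256 / 5.061×10⁻⁶ = 445800 N = 445.8 kN, tensile.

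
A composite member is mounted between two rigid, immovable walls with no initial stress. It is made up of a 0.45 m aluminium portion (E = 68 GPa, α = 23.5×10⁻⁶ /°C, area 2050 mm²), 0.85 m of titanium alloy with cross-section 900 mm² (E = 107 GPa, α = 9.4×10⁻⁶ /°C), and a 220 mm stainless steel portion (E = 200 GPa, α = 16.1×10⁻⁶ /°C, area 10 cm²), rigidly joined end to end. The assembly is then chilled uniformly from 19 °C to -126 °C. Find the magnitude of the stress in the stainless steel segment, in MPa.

σ ≈ 244 MPa (tensile)

With the walls removed the bar would change length by δ_free = Σ αᵢΔT Lᵢ = 23.5×10⁻⁶×145×450 + 9.4×10⁻⁶×145×850 + 16.1×10⁻⁶×145×220 = 3.206 mm.
The rigid supports impose zero overall length change; the single axial force P common to all segments must satisfy P Σ Lᵢ/(AᵢEᵢ) = δ_free.
The series flexibility is Σ Lᵢ/(AᵢEᵢ) = 450/(2050×68×10³) + 850/(900×107×10³) + 220/(1000×200×10³) = 1.315×10⁻⁵ mm/N.
So P = 3.206 / 1.315×10⁻⁵ = 243.7 kN, tensile.
σ_{stainless steel} = P / A = 243700 / 1000 = 243.7 MPa.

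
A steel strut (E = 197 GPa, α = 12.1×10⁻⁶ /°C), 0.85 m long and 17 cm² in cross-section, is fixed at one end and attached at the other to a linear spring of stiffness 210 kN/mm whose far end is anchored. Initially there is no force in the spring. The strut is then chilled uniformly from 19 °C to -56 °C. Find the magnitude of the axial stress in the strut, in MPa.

σ ≈ 62.2 MPa (tensile)

The unrestrained thermal change is αΔT L = 12.1×10⁻⁶ × 75 × 850 = 0.7714 mm.
With a force P in the spring, the elastic change of the strut is PL/(AE) and that of the spring is P/k; compatibility requires their sum to equal δ_free.
P [ L/(AE) + 1/k ] = δ_free → P [ 850/(1700×197×10³) + 1/(210×10³) ] = 0.7714.
P = 0.7714 / 7.3×10⁻⁶ = 105700 N.
σ = P/A = 105700/1700 = 62.16 MPa.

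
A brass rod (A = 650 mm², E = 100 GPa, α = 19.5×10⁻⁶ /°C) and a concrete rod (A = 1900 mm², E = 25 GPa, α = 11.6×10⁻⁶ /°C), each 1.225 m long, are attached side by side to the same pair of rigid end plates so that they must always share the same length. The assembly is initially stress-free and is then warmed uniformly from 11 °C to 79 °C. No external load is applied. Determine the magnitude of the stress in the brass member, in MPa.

The brass has the larger α, so on heating it would change length more than the concrete if both were free. The rigid plates force a common final length, so the brass is put into compression and the concrete into tension, with equal and opposite forces P (no external load).
Setting the final lengths equal and cancelling L: (α₁ − α₂)ΔT = P/(A₁E₁) + P/(A₂E₂).
|α₁ − α₂|·ΔT = 7.9×10⁻⁶ × 68 = 0.0005372.
1/(A₁E₁) + 1/(A₂E₂) = 1/(650×100×10³) + 1/(1900×25×10³) = 3.644×10⁻⁸ N⁻¹.
P = 0.0005372 / 3.644×10⁻⁸ = 14740 N = 14.74 kN.
σ_{brass} = P/A₁ = 14740/650 = 22.68 MPa, compressive.

σ ≈ 22.7 MPa (compressive)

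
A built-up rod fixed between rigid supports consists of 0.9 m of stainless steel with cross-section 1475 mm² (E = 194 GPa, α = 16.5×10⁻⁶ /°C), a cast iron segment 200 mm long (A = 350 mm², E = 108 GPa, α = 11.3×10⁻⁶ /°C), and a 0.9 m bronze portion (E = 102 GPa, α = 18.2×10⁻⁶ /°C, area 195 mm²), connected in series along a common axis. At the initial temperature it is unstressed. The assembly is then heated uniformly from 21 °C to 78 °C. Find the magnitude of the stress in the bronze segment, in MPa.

σ ≈ 182 MPa (compressive)

If the supports were absent, the total length change would be Σ αᵢΔT Lᵢ = 16.5×10⁻⁶×57×900 + 11.3×10⁻⁶×57×200 + 18.2×10⁻⁶×57×900 = 1.909 mm.
The rigid supports impose zero overall length change; the single axial force P common to all segments must satisfy P Σ Lᵢ/(AᵢEᵢ) = δ_free.
Σ Lᵢ/(AᵢEᵢ) = 900/(1475×194×10³) + 200/(350×108×10³) + 900/(195×102×10³) = 5.369×10⁻⁵ mm/N.
P = 1.909 / 5.369×10⁻⁵ = 35560 N = 35.56 kN, compressive.
σ_{bronze} = P / A = 35560 / 195 = 182.3 MPa.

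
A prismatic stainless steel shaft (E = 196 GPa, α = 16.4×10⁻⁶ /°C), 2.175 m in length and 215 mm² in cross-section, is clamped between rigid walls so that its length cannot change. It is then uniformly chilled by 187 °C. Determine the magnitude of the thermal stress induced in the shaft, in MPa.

With length fixed, the mechanical strain must cancel the thermal strain αΔT = 16.4×10⁻⁶ × 187 = 3066.8×10⁻⁶.
The stress required to suppress this strain is σ = Eε = 196×10³ × 3066.8×10⁻⁶ = 601.1 MPa, tensile since the shaft is trying to contract.

σ ≈ 601 MPa (tensile)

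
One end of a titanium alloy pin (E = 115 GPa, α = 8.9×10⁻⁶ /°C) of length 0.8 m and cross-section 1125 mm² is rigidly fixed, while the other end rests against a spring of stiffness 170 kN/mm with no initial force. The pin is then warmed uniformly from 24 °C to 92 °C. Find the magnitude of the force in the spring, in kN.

If the spring were absent the pin would lengthen by αΔT L = 8.9×10⁻⁶ × 68 × 800 = 0.4842 mm.
With a force P in the spring, the elastic change of the pin is PL/(AE) and that of the spring is P/k; compatibility requires their sum to equal δ_free.
So P = δ_free / [L/(AE) + 1/k] = 0.4842 / [ 800/(1125×115×10³) + 1/(170×10³) ].
P = 0.4842 / 1.207×10⁻⁵ = 40130 N.

P ≈ 40.1 kN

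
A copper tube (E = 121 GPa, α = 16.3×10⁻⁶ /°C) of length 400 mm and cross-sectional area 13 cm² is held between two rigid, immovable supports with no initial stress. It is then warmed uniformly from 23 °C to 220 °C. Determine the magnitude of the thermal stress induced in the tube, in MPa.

σ ≈ 389 MPa (compressive)

The supports are rigid, so the total axial strain is zero. The restrained thermal strain is ε = αΔT = 16.3×10⁻⁶ × 197 = 3211.1×10⁻⁶.
Hence σ = E·αΔT = 121×10³ × 3211.1×10⁻⁶ = 388.5 MPa, compressive.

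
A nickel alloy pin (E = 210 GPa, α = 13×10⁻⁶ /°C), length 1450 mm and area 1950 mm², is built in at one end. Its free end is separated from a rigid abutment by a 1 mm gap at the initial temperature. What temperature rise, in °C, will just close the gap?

Contact occurs when the free expansion equals the gap: αΔT L = 1 mm.
So ΔT = g/(αL) = 1/(13×10⁻⁶ × 1450) = 53.05 °C.

ΔT ≈ 53.1 °C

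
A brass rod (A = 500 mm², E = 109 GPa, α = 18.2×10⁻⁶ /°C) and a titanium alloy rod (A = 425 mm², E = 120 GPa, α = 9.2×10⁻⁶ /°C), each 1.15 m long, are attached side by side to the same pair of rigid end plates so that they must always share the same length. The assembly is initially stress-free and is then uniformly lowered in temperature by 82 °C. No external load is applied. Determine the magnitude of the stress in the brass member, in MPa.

σ ≈ 38.9 MPa (tensile)

Both members must finish at the same length. With the larger α, the brass tends to over-contract; the plates restrain it, putting the brass in tension and the titanium alloy in compression. With no external load the two internal forces are equal and opposite, magnitude P.
Compatibility of the two members (thermal + elastic change equal): (α₁ − α₂)ΔT = P·[1/(A₁E₁) + 1/(A₂E₂)].
|α₁ − α₂|·ΔT = 9×10⁻⁶ × 82 = 0.000738.
1/(A₁E₁) + 1/(A₂E₂) = 1/(500×109×10³) + 1/(425×120×10³) = 3.796×10⁻⁸ N⁻¹.
P = 0.000738 / 3.796×10⁻⁸ = 19440 N = 19.44 kN.
σ_{brass} = P/A₁ = 19440/500 = 38.89 MPa, tensile.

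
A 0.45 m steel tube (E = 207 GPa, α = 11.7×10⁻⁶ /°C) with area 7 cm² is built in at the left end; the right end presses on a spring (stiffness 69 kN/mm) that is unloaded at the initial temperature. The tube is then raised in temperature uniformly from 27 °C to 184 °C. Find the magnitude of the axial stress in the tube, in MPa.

σ ≈ 67.1 MPa (compressive)

If the spring were absent the tube would lengthen by αΔT L = 11.7×10⁻⁶ × 157 × 450 = 0.8266 mm.
With a force P in the spring, the elastic change of the tube is PL/(AE) and that of the spring is P/k; compatibility requires their sum to equal δ_free.
P [ L/(AE) + 1/k ] = δ_free → P [ 450/(700×207×10³) + 1/(69×10³) ] = 0.8266.
P = 0.8266 / 1.76×10⁻⁵ = 46970 N.
σ = P/A = 46970/700 = 67.1 MPa.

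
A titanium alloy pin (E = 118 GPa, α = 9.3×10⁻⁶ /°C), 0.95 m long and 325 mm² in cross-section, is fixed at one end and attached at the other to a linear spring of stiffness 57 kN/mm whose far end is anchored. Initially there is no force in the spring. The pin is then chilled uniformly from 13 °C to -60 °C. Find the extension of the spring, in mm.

Free thermal contraction: δ_free = αΔT L = 9.3×10⁻⁶ × 73 × 950 = 0.645 mm.
Let P be the tensile force in the spring. The pin extends elastically by PL/(AE) and the spring stretches by P/k; together these equal δ_free.
P [ L/(AE) + 1/k ] = δ_free → P [ 950/(325×118×10³) + 1/(57×10³) ] = 0.645.
P = 0.645 / 4.232×10⁻⁵ = 15240 N.
Spring extension = P/k = 15240/(57×10³) = 0.2674 mm.

δ ≈ 0.267 mm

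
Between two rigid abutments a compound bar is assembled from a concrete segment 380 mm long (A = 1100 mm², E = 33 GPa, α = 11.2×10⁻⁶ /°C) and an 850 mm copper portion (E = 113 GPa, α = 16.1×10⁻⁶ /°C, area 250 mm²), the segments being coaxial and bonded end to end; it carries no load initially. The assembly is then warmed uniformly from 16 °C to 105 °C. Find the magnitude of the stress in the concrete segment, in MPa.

If the supports were absent, the total length change would be Σ αᵢΔT Lᵢ = 11.2×10⁻⁶×89×380 + 16.1×10⁻⁶×89×850 = 1.597 mm.
Since the ends are fixed, an axial force P builds up, equal in every segment, with P · Σ Lᵢ/(AᵢEᵢ) = δ_free.
Σ Lᵢ/(AᵢEᵢ) = 380/(1100×33×10³) + 850/(250×113×10³) = 4.056×10⁻⁵ mm/N.
Hence P = δ_free / Σ(L/AE) = 1.597/4.056×10⁻⁵ = 39.37 kN (compressive).
σ_{concrete} = P / A = 39370 / 1100 = 35.79 MPa.

σ ≈ 35.8 MPa (compressive)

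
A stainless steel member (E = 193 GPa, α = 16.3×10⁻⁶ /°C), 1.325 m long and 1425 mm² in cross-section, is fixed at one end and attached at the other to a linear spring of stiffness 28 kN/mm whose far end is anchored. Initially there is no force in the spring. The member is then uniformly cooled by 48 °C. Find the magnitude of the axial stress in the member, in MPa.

σ ≈ 17.9 MPa (tensile)

Free thermal contraction: δ_free = αΔT L = 16.3×10⁻⁶ × 48 × 1325 = 1.037 mm.
Let P be the tensile force in the spring. The member extends elastically by PL/(AE) and the spring stretches by P/k; together these equal δ_free.
P [ L/(AE) + 1/k ] = δ_free → P [ 1325/(1425×193×10³) + 1/(28×10³) ] = 1.037.
P = 1.037 / 4.053×10⁻⁵ = 25580 N.
σ = P/A = 25580/1425 = 17.95 MPa.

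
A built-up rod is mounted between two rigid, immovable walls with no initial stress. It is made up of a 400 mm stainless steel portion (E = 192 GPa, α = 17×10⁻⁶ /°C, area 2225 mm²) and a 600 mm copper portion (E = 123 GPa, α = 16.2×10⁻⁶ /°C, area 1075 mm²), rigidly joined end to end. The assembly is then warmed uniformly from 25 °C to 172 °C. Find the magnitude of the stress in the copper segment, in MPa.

σ ≈ 413 MPa (compressive)

With the walls removed the bar would change length by δ_free = Σ αᵢΔT Lᵢ = 17×10⁻⁶×147×400 + 16.2×10⁻⁶×147×600 = 2.428 mm.
The rigid supports impose zero overall length change; the single axial force P common to all segments must satisfy P Σ Lᵢ/(AᵢEᵢ) = δ_free.
The series flexibility is Σ Lᵢ/(AᵢEᵢ) = 400/(2225×192×10³) + 600/(1075×123×10³) = 5.474×10⁻⁶ mm/N.
So P = 2.428 / 5.474×10⁻⁶ = 443.6 kN, compressive.
σ_{copper} = P / A = 443600 / 1075 = 412.7 MPa.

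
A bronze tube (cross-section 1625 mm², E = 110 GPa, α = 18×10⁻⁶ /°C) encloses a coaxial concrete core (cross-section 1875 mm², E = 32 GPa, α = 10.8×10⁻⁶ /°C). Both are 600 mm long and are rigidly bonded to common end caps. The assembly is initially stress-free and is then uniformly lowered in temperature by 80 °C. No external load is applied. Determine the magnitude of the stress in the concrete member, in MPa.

σ ≈ 13.8 MPa (compressive)

The bronze has the larger α, so on cooling it would change length more than the concrete if both were free. The rigid plates force a common final length, so the bronze is put into tension and the concrete into compression, with equal and opposite forces P (no external load).
Setting the final lengths equal and cancelling L: (α₁ − α₂)ΔT = P/(A₁E₁) + P/(A₂E₂).
|α₁ − α₂|·ΔT = 7.2×10⁻⁶ × 80 = 0.000576.
1/(A₁E₁) + 1/(A₂E₂) = 1/(1625×110×10³) + 1/(1875×32×10³) = 2.226×10⁻⁸ N⁻¹.
P = 0.000576 / 2.226×10⁻⁸ = 25870 N = 25.87 kN.
σ_{concrete} = P/A₂ = 25870/1875 = 13.8 MPa, compressive.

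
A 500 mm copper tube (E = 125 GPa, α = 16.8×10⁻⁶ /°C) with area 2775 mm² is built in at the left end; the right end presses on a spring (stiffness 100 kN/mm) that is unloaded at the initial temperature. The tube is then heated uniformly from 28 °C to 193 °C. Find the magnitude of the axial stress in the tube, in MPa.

σ ≈ 43.7 MPa (compressive)

Free thermal expansion: δ_free = αΔT L = 16.8×10⁻⁶ × 165 × 500 = 1.386 mm.
With a force P in the spring, the elastic change of the tube is PL/(AE) and that of the spring is P/k; compatibility requires their sum to equal δ_free.
So P = δ_free / [L/(AE) + 1/k] = 1.386 / [ 500/(2775×125×10³) + 1/(100×10³) ].
P = 1.386 / 1.144×10⁻⁵ = 121100 N.
σ = P/A = 121100/2775 = 43.65 MPa.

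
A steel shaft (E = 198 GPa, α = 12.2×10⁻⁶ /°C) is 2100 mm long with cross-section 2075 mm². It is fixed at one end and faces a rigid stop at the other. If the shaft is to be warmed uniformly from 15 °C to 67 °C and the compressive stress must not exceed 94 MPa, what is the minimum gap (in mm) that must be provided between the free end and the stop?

Free expansion if unrestrained: δ_free = αΔT L = 12.2×10⁻⁶ × 52 × 2100 = 1.332 mm.
A stress of 94 MPa corresponds to the wall pushing the shaft back by σL/E = 94×2100/(198×10³) = 0.997 mm.
The gap must absorb the remainder: g_min = 1.332 − 0.997 = 0.3353 mm.

g ≈ 0.335 mm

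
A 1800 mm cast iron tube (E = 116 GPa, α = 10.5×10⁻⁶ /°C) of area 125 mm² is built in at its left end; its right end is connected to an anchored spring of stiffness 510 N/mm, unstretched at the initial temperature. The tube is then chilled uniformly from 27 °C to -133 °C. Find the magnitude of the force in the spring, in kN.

If the spring were absent the tube would shorten by αΔT L = 10.5×10⁻⁶ × 160 × 1800 = 3.024 mm.
Let P be the tensile force in the spring. The tube extends elastically by PL/(AE) and the spring stretches by P/k; together these equal δ_free.
P [ L/(AE) + 1/k ] = δ_free → P [ 1800/(125×116×10³) + 1/(510) ] = 3.024.
P = 3.024 / 0.002085 = 1450 N.

P ≈ 1.45 kN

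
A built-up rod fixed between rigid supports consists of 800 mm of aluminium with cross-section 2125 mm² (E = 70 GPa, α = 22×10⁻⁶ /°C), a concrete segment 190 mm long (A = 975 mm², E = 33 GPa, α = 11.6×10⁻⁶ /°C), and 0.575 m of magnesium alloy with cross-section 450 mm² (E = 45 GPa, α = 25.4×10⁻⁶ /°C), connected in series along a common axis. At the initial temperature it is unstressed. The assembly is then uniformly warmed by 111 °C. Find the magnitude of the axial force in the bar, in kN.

P ≈ 96.3 kN (compressive)

Free thermal expansion of the whole bar: Σ αᵢΔT Lᵢ = 22×10⁻⁶×111×800 + 11.6×10⁻⁶×111×190 + 25.4×10⁻⁶×111×575 = 3.819 mm.
The rigid supports impose zero overall length change; the single axial force P common to all segments must satisfy P Σ Lᵢ/(AᵢEᵢ) = δ_free.
The series flexibility is Σ Lᵢ/(AᵢEᵢ) = 800/(2125×70×10³) + 190/(975×33×10³) + 575/(450×45×10³) = 3.968×10⁻⁵ mm/N.
Hence P = δ_free / Σ(L/AE) = 3.819/3.968×10⁻⁵ = 96.26 kN (compressive).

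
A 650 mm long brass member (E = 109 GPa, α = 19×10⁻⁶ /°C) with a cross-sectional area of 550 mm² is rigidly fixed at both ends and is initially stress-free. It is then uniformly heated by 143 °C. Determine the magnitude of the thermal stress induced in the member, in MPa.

With length fixed, the mechanical strain must cancel the thermal strain αΔT = 19×10⁻⁶ × 143 = 2717×10⁻⁶.
Hence σ = E·αΔT = 109×10³ × 2717×10⁻⁶ = 296.2 MPa, compressive.

σ ≈ 296 MPa (compressive)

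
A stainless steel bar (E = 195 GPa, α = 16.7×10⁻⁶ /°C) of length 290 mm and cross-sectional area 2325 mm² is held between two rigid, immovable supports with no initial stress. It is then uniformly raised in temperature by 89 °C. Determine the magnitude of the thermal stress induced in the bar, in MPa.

σ ≈ 290 MPa (compressive)

With length fixed, the mechanical strain must cancel the thermal strain αΔT = 16.7×10⁻⁶ × 89 = 1486.3×10⁻⁶.
The stress required to suppress this strain is σ = Eε = 195×10³ × 1486.3×10⁻⁶ = 289.8 MPa, compressive since the bar is trying to expand.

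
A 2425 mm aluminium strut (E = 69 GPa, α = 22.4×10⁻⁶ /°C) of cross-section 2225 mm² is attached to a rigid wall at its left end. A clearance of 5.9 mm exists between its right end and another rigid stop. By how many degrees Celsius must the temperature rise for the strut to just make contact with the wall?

Contact occurs when the free expansion equals the gap: αΔT L = 5.9 mm.
So ΔT = g/(αL) = 5.9/(22.4×10⁻⁶ × 2425) = 108.6 °C.

ΔT ≈ 109 °C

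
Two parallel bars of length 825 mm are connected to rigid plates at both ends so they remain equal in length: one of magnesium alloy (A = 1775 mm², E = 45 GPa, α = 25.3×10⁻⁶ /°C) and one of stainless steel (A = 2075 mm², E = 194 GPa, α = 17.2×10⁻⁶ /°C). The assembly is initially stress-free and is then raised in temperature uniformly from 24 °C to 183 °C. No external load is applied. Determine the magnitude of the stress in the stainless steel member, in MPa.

Both members must finish at the same length. With the larger α, the magnesium alloy tends to over-expand; the plates restrain it, putting the magnesium alloy in compression and the stainless steel in tension. With no external load the two internal forces are equal and opposite, magnitude P.
Setting the final lengths equal and cancelling L: (α₁ − α₂)ΔT = P/(A₁E₁) + P/(A₂E₂).
|α₁ − α₂|·ΔT = 8.1×10⁻⁶ × 159 = 0.001288.
1/(A₁E₁) + 1/(A₂E₂) = 1/(1775×45×10³) + 1/(2075×194×10³) = 1.5×10⁻⁸ N⁻¹.
So P = 0.001288 / 1.5×10⁻⁸ = 85.84 kN.
σ_{stainless steel} = P/A₂ = 85840/2075 = 41.37 MPa, tensile.

σ ≈ 41.4 MPa (tensile)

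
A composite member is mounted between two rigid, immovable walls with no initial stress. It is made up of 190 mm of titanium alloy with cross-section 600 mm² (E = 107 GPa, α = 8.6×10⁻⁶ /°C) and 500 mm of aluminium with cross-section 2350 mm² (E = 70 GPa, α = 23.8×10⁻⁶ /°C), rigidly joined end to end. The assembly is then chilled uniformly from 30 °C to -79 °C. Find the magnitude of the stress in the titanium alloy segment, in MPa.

σ ≈ 410 MPa (tensile)

With the walls removed the bar would change length by δ_free = Σ αᵢΔT Lᵢ = 8.6×10⁻⁶×109×190 + 23.8×10⁻⁶×109×500 = 1.475 mm.
The rigid supports impose zero overall length change; the single axial force P common to all segments must satisfy P Σ Lᵢ/(AᵢEᵢ) = δ_free.
Σ Lᵢ/(AᵢEᵢ) = 190/(600×107×10³) + 500/(2350×70×10³) = 5.999×10⁻⁶ mm/N.
So P = 1.475 / 5.999×10⁻⁶ = 245.9 kN, tensile.
σ_{titanium alloy} = P / A = 245900 / 600 = 409.8 MPa.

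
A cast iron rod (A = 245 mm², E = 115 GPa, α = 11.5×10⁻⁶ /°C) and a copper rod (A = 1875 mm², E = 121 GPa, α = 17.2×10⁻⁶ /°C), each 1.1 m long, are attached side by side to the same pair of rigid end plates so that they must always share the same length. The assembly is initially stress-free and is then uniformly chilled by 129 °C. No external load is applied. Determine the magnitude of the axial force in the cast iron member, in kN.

P ≈ 18.4 kN (compressive in the cast iron)

Equilibrium of a rigid end plate with no external load gives equal and opposite internal forces ±P in the two members. Since α_{copper} > α_{cast iron}, cooling drives the copper into tension and the cast iron into compression.
Compatibility of the two members (thermal + elastic change equal): (α₁ − α₂)ΔT = P·[1/(A₁E₁) + 1/(A₂E₂)].
|α₁ − α₂|·ΔT = 5.7×10⁻⁶ × 129 = 0.0007353.
1/(A₁E₁) + 1/(A₂E₂) = 1/(245×115×10³) + 1/(1875×121×10³) = 3.99×10⁻⁸ N⁻¹.
So P = 0.0007353 / 3.99×10⁻⁸ = 18.43 kN.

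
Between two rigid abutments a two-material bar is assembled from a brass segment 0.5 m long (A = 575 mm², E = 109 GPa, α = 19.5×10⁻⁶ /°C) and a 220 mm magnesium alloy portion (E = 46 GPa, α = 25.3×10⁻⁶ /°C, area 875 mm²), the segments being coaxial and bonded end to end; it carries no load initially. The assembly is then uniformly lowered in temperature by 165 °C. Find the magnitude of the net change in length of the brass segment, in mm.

|ΔL| ≈ 0.109 mm

Free thermal contraction of the whole bar: Σ αᵢΔT Lᵢ = 19.5×10⁻⁶×165×500 + 25.3×10⁻⁶×165×220 = 2.527 mm.
The walls prevent any net length change, so an axial force P (same in every segment) develops. Compatibility: P · Σ Lᵢ/(AᵢEᵢ) = δ_free.
The series flexibility is Σ Lᵢ/(AᵢEᵢ) = 500/(575×109×10³) + 220/(875×46×10³) = 1.344×10⁻⁵ mm/N.
So P = 2.527 / 1.344×10⁻⁵ = 188 kN, tensile.
For the brass segment, free thermal change = 19.5×10⁻⁶×165×500 = 1.609 mm and elastic change from P = 188000×500/(575×109×10³) = 1.5 mm; these oppose, so the net change is 0.109 mm (segment shortens).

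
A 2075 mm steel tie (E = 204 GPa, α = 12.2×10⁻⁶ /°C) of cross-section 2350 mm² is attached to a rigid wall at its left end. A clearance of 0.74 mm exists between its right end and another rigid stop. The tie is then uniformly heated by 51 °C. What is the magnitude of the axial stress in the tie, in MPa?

Unrestrained expansion: δ_free = αΔT L = 12.2×10⁻⁶ × 51 × 2075 = 1.291 mm.
This exceeds the 0.74 mm gap, so the wall pushes back. The portion of expansion that must be recovered elastically is δ_free − gap = 1.291 − 0.74 = 0.5511 mm.
Compatibility: PL/(AE) = 0.5511 mm, so σ = P/A = E × (0.5511/2075) = 54.18 MPa.

σ ≈ 54.2 MPa (compressive)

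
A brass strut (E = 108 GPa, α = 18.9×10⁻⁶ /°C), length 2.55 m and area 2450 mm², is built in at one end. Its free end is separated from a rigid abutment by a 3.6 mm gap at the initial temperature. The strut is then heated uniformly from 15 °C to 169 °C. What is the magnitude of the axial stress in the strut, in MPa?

If the wall were absent the strut would grow by αΔT L = 18.9×10⁻⁶ × 154 × 2550 = 7.422 mm.
The gap closes (δ_free > 3.6 mm) and the wall then resists a further 7.422 − 3.6 = 3.822 mm of expansion.
That suppressed elongation corresponds to σ = E·Δ/L = 108×10³ × 3.822/2550 = 161.9 MPa.

σ ≈ 162 MPa (compressive)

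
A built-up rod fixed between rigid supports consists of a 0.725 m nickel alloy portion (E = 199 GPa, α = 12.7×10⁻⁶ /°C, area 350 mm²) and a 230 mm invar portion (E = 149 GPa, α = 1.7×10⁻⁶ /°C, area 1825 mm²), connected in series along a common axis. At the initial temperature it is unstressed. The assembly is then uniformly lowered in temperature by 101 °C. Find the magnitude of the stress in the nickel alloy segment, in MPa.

With the walls removed the bar would change length by δ_free = Σ αᵢΔT Lᵢ = 12.7×10⁻⁶×101×725 + 1.7×10⁻⁶×101×230 = 0.9694 mm.
The rigid supports impose zero overall length change; the single axial force P common to all segments must satisfy P Σ Lᵢ/(AᵢEᵢ) = δ_free.
The series flexibility is Σ Lᵢ/(AᵢEᵢ) = 725/(350×199×10³) + 230/(1825×149×10³) = 1.126×10⁻⁵ mm/N.
Hence P = δ_free / Σ(L/AE) = 0.9694/1.126×10⁻⁵ = 86.13 kN (tensile).
σ_{nickel alloy} = P / A = 86130 / 350 = 246.1 MPa.

σ ≈ 246 MPa (tensile)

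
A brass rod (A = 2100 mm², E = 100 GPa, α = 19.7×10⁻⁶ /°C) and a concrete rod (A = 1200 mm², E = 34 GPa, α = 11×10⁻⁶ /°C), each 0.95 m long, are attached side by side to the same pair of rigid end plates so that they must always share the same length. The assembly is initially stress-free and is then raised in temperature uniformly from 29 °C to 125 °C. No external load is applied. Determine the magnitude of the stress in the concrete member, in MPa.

σ ≈ 23.8 MPa (tensile)

Both members must finish at the same length. With the larger α, the brass tends to over-expand; the plates restrain it, putting the brass in compression and the concrete in tension. With no external load the two internal forces are equal and opposite, magnitude P.
Setting the final lengths equal and cancelling L: (α₁ − α₂)ΔT = P/(A₁E₁) + P/(A₂E₂).
|α₁ − α₂|·ΔT = 8.7×10⁻⁶ × 96 = 0.0008352.
1/(A₁E₁) + 1/(A₂E₂) = 1/(2100×100×10³) + 1/(1200×34×10³) = 2.927×10⁻⁸ N⁻¹.
P = 0.0008352 / 2.927×10⁻⁸ = 28530 N = 28.53 kN.
σ_{concrete} = P/A₂ = 28530/1200 = 23.78 MPa, tensile.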